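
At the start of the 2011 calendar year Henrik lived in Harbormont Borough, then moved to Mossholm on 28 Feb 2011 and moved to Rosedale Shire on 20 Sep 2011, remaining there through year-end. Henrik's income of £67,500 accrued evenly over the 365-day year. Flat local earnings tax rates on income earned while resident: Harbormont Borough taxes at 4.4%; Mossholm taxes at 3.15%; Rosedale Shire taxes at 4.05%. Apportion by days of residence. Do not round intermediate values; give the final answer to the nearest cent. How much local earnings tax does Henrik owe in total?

£2,431.76

Harbormont Borough, 1 Jan – 27 Feb 2011: 58 days → £67,500 × 4.4% × 58/365 = £471.9452
Mossholm, 28 Feb – 19 Sep 2011: 204 days → £67,500 × 3.15% × 204/365 = £1,188.3699
Rosedale Shire, 20 Sep – 31 Dec 2011: 103 days → £67,500 × 4.05% × 103/365 = £771.4418
Total = £2,431.7568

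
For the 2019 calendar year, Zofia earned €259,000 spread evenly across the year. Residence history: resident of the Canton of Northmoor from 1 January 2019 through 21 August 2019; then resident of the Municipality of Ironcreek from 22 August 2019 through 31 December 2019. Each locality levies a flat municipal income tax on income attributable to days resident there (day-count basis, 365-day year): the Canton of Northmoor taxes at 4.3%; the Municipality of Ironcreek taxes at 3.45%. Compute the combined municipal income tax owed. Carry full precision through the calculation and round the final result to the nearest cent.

The Canton of Northmoor, 1 January – 21 August 2019: 233 days → €259,000 × 4.3% × 233/365 = €7,109.3726
The Municipality of Ironcreek, 22 August – 31 December 2019: 132 days → €259,000 × 3.45% × 132/365 = €3,231.4685
Total = €10,340.8411

€10,340.84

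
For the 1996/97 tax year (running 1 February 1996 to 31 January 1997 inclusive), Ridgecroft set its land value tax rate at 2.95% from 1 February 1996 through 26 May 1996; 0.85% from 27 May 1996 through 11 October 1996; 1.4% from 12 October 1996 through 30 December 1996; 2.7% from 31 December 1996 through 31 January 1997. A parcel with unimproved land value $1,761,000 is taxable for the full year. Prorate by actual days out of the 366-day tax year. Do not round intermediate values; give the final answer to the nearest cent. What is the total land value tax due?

1 February – 26 May 1996: 116 days at 2.95% → $1,761,000 × 2.95% × 116/366 = $16,464.8689
27 May – 11 October 1996: 138 days at 0.85% → $1,761,000 × 0.85% × 138/366 = $5,643.8607
12 October – 30 December 1996: 80 days at 1.4% → $1,761,000 × 1.4% × 80/366 = $5,388.8525
31 December 1996 – 31 January 1997: 32 days at 2.7% → $1,761,000 × 2.7% × 32/366 = $4,157.1148
Total = $31,654.6967

$31,654.70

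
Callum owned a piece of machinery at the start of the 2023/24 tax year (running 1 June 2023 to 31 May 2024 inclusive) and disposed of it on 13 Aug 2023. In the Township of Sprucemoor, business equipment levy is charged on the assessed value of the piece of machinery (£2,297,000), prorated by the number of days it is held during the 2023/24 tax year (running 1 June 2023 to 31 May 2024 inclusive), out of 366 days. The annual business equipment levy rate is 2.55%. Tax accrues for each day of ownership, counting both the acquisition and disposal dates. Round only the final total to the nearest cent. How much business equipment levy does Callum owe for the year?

Days held (1 Jun – 13 Aug 2023): 74 out of 366
Tax = £2,297,000 × 2.55% × 74/366 = £11,842.7295

£11,842.73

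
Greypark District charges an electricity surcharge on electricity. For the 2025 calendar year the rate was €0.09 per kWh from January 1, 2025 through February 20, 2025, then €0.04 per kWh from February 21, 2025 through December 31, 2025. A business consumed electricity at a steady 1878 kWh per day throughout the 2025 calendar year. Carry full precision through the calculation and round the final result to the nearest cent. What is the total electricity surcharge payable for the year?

€32207.70

January 1 – February 20, 2025: 51 days × 1878 kWh/day = 95,778 kWh at €0.09/kWh → €8620.02
February 21 – December 31, 2025: 314 days × 1878 kWh/day = 589,692 kWh at €0.04/kWh → €23587.68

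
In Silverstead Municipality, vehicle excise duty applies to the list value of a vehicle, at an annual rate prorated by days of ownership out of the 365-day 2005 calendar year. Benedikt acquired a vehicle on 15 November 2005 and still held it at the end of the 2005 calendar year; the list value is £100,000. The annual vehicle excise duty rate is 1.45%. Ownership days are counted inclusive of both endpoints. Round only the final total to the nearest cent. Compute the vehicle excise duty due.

£186.71

Days held (15 November – 31 December 2005): 47 out of 365
Tax = £100,000 × 1.45% × 47/365 = £186.7123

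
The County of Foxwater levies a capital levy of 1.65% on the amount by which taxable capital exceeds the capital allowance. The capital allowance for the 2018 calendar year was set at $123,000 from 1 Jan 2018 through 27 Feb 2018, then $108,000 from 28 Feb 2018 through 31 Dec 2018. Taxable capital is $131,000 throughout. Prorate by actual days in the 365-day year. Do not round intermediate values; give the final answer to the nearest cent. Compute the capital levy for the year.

1 Jan – 27 Feb 2018: 58 days, exemption $123,000 → ($131,000 − $123,000) × 1.65% × 58/365 = $20.9753
28 Feb – 31 Dec 2018: 307 days, exemption $108,000 → ($131,000 − $108,000) × 1.65% × 307/365 = $319.1959
Total = $340.1712

$340.17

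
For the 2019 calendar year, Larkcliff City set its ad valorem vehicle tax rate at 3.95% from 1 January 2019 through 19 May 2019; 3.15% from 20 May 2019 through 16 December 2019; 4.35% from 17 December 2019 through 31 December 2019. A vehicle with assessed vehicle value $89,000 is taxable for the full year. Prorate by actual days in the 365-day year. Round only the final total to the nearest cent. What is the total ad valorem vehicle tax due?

$3,118.54

1 January – 19 May 2019: 139 days at 3.95% → $89,000 × 3.95% × 139/365 = $1,338.7795
20 May – 16 December 2019: 211 days at 3.15% → $89,000 × 3.15% × 211/365 = $1,620.6534
17 December – 31 December 2019: 15 days at 4.35% → $89,000 × 4.35% × 15/365 = $159.1027
Total = $3,118.5356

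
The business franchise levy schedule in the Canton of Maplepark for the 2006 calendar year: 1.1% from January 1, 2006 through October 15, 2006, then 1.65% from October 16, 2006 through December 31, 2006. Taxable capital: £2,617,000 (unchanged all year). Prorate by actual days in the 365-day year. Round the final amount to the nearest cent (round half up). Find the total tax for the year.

£31,823.44

January 1 – October 15, 2006: 288 days at 1.1% → £2,617,000 × 1.1% × 288/365 = £22,714.1260
October 16 – December 31, 2006: 77 days at 1.65% → £2,617,000 × 1.65% × 77/365 = £9,109.3110
Total = £31,823.4370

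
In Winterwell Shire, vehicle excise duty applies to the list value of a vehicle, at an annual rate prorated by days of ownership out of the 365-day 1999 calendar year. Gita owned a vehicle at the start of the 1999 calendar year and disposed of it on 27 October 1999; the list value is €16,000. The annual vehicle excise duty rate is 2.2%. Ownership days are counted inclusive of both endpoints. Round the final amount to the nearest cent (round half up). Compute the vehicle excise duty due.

€289.32

Days held (1 January – 27 October 1999): 300 out of 365
Tax = €16,000 × 2.2% × 300/365 = €289.3151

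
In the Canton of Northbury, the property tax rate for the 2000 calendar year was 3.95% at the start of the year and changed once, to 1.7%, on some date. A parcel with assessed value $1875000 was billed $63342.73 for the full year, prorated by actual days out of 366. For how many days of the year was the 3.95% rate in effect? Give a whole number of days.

273 days

Let d = days at the first rate; then 366 − d days at the second rate.
$1875000 × [3.95%·d + 1.7%·(366−d)] / 366 = $63342.73
Solving gives d = 273, so the new rate took effect on 30 Sep 2000.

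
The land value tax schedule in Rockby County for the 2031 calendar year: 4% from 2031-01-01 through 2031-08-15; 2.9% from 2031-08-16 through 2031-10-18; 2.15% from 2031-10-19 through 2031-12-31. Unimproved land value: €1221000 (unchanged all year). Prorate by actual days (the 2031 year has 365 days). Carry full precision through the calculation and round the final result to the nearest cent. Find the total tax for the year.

€41905.39

2031-01-01 to 2031-08-15: 227 days at 4% → €1221000 × 4% × 227/365 = €30374.4658
2031-08-16 to 2031-10-18: 64 days at 2.9% → €1221000 × 2.9% × 64/365 = €6208.7014
2031-10-19 to 2031-12-31: 74 days at 2.15% → €1221000 × 2.15% × 74/365 = €5322.2219
Total = €41905.3890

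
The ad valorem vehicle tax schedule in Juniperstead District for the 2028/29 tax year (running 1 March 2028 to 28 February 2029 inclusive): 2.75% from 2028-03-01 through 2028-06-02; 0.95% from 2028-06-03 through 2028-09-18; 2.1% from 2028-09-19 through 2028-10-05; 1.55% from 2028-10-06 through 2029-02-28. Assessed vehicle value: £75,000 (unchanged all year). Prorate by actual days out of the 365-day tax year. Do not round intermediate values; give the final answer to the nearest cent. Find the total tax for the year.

2028-03-01 to 2028-06-02: 94 days at 2.75% → £75,000 × 2.75% × 94/365 = £531.1644
2028-06-03 to 2028-09-18: 108 days at 0.95% → £75,000 × 0.95% × 108/365 = £210.8219
2028-09-19 to 2028-10-05: 17 days at 2.1% → £75,000 × 2.1% × 17/365 = £73.3562
2028-10-06 to 2029-02-28: 146 days at 1.55% → £75,000 × 1.55% × 146/365 = £465.0000
Total = £1,280.3425

£1,280.34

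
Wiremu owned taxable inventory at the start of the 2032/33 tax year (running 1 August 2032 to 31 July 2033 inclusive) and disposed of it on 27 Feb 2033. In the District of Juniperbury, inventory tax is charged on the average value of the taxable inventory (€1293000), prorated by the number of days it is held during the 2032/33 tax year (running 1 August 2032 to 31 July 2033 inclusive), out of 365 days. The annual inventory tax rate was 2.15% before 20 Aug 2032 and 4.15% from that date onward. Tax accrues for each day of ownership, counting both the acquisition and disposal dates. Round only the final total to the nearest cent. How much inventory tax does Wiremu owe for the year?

€29673.46

1 Aug – 19 Aug 2032: 19 days at 2.15% → €1293000 × 2.15% × 19/365 = €1447.0973
20 Aug 2032 – 27 Feb 2033: 192 days at 4.15% → €1293000 × 4.15% × 192/365 = €28226.3671
Total = €29673.4644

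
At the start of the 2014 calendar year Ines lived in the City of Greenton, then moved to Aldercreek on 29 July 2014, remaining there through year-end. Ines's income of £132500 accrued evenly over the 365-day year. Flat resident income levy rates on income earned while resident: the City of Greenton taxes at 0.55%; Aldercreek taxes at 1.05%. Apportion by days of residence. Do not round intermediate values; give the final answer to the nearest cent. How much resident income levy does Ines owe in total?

The City of Greenton, 1 January – 28 July 2014: 209 days → £132500 × 0.55% × 209/365 = £417.2842
Aldercreek, 29 July – 31 December 2014: 156 days → £132500 × 1.05% × 156/365 = £594.6164
Total = £1011.9007

£1011.90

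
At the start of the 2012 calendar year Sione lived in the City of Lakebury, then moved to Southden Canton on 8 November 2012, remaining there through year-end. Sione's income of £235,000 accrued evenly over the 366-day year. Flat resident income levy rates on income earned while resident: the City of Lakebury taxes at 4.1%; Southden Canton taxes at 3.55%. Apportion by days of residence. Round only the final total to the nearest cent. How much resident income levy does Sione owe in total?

The City of Lakebury, 1 January – 7 November 2012: 312 days → £235,000 × 4.1% × 312/366 = £8,213.4426
Southden Canton, 8 November – 31 December 2012: 54 days → £235,000 × 3.55% × 54/366 = £1,230.8607
Total = £9,444.3033

£9,444.30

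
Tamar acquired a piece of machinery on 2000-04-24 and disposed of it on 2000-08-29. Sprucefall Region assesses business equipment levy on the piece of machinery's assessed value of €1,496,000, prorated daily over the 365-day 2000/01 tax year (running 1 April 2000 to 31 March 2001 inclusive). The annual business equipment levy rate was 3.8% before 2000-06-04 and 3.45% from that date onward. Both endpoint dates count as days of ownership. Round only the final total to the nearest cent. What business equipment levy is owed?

2000-04-24 to 2000-06-03: 41 days at 3.8% → €1,496,000 × 3.8% × 41/365 = €6,385.6658
2000-06-04 to 2000-08-29: 87 days at 3.45% → €1,496,000 × 3.45% × 87/365 = €12,302.0384
Total = €18,687.7041

€18,687.70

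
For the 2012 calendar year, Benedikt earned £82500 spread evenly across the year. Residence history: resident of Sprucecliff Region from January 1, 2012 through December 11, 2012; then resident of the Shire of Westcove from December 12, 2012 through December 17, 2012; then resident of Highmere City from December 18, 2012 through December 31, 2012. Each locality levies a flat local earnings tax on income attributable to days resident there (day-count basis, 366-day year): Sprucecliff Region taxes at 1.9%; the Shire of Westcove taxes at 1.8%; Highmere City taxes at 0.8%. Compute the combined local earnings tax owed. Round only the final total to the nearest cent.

Sprucecliff Region, January 1 – December 11, 2012: 346 days → £82500 × 1.9% × 346/366 = £1481.8443
The Shire of Westcove, December 12 – December 17, 2012: 6 days → £82500 × 1.8% × 6/366 = £24.3443
Highmere City, December 18 – December 31, 2012: 14 days → £82500 × 0.8% × 14/366 = £25.2459
Total = £1531.4344

£1531.43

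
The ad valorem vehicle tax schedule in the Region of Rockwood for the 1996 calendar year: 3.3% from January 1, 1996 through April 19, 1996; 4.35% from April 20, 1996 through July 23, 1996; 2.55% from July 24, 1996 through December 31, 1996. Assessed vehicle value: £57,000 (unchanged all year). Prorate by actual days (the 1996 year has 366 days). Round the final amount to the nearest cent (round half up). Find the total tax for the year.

£1,848.30

January 1 – April 19, 1996: 110 days at 3.3% → £57,000 × 3.3% × 110/366 = £565.3279
April 20 – July 23, 1996: 95 days at 4.35% → £57,000 × 4.35% × 95/366 = £643.5861
July 24 – December 31, 1996: 161 days at 2.55% → £57,000 × 2.55% × 161/366 = £639.3811
Total = £1,848.2951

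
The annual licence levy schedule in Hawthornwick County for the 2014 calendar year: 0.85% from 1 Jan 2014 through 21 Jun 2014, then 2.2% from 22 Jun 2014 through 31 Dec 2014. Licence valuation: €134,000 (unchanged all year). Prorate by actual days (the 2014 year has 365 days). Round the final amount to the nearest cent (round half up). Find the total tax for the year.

€2,095.54

1 Jan – 21 Jun 2014: 172 days at 0.85% → €134,000 × 0.85% × 172/365 = €536.7342
22 Jun – 31 Dec 2014: 193 days at 2.2% → €134,000 × 2.2% × 193/365 = €1,558.8055
Total = €2,095.5397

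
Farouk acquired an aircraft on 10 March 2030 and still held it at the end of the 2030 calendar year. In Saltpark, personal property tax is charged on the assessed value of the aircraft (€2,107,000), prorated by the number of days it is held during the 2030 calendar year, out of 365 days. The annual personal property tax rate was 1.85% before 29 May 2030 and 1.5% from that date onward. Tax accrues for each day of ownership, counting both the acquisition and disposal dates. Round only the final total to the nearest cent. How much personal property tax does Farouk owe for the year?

€27,333.27

10 March – 28 May 2030: 80 days at 1.85% → €2,107,000 × 1.85% × 80/365 = €8,543.4521
29 May – 31 December 2030: 217 days at 1.5% → €2,107,000 × 1.5% × 217/365 = €18,789.8219
Total = €27,333.2740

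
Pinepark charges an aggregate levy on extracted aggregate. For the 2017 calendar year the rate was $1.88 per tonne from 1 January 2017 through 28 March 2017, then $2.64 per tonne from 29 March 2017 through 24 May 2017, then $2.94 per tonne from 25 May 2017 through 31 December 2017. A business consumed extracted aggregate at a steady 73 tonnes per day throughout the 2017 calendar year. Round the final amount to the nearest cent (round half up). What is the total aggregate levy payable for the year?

$70355.94

1 January – 28 March 2017: 87 days × 73 tonnes/day = 6,351 tonnes at $1.88/tonne → $11939.88
29 March – 24 May 2017: 57 days × 73 tonnes/day = 4,161 tonnes at $2.64/tonne → $10985.04
25 May – 31 December 2017: 221 days × 73 tonnes/day = 16,133 tonnes at $2.94/tonne → $47431.02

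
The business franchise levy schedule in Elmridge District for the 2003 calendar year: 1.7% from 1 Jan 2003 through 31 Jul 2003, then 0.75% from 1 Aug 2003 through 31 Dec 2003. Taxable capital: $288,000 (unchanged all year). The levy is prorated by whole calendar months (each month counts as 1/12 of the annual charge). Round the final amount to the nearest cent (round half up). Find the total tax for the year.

$3,756.00

1 Jan – 31 Jul 2003: 7 months at 1.7% → $288,000 × 1.7% × 7/12 = $2,856.0000
1 Aug – 31 Dec 2003: 5 months at 0.75% → $288,000 × 0.75% × 5/12 = $900.0000
Total = $3,756.0000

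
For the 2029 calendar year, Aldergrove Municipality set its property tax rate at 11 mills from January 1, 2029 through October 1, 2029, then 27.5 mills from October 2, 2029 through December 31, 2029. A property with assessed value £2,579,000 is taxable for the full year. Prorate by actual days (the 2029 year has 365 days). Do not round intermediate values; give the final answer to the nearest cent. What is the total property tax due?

January 1 – October 1, 2029: 274 days at 11 mills → £2,579,000 × 1.1% × 274/365 = £21,296.1808
October 2 – December 31, 2029: 91 days at 27.5 mills → £2,579,000 × 2.75% × 91/365 = £17,682.0479
Total = £38,978.2288

£38,978.23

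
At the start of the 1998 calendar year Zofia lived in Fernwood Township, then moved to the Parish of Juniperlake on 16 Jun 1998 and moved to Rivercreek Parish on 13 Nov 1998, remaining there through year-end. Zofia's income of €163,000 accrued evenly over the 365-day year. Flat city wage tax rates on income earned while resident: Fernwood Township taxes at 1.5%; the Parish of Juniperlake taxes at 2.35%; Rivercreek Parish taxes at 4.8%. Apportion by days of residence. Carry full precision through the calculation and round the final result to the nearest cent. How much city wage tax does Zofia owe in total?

€3,736.50

Fernwood Township, 1 Jan – 15 Jun 1998: 166 days → €163,000 × 1.5% × 166/365 = €1,111.9726
The Parish of Juniperlake, 16 Jun – 12 Nov 1998: 150 days → €163,000 × 2.35% × 150/365 = €1,574.1781
Rivercreek Parish, 13 Nov – 31 Dec 1998: 49 days → €163,000 × 4.8% × 49/365 = €1,050.3452
Total = €3,736.4959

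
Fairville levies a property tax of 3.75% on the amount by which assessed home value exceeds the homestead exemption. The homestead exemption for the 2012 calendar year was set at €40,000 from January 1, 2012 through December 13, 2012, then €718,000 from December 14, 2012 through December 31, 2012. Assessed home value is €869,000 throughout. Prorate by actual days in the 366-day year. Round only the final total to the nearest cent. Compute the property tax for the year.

€29,837.09

January 1 – December 13, 2012: 348 days, exemption €40,000 → (€869,000 − €40,000) × 3.75% × 348/366 = €29,558.6066
December 14 – December 31, 2012: 18 days, exemption €718,000 → (€869,000 − €718,000) × 3.75% × 18/366 = €278.4836
Total = €29,837.0902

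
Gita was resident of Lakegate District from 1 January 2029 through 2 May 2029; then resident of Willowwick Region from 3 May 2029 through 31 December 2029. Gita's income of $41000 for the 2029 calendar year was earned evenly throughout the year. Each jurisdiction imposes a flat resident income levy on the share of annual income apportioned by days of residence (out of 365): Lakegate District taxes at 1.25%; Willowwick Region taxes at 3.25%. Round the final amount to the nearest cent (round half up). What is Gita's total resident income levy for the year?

$1058.42

Lakegate District, 1 January – 2 May 2029: 122 days → $41000 × 1.25% × 122/365 = $171.3014
Willowwick Region, 3 May – 31 December 2029: 243 days → $41000 × 3.25% × 243/365 = $887.1164
Total = $1058.4178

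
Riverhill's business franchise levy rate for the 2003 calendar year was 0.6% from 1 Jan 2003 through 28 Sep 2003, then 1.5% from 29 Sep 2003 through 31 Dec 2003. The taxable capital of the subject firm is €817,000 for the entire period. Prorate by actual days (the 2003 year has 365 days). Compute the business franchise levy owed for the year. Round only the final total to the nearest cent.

€6,795.65

1 Jan – 28 Sep 2003: 271 days at 0.6% → €817,000 × 0.6% × 271/365 = €3,639.5671
29 Sep – 31 Dec 2003: 94 days at 1.5% → €817,000 × 1.5% × 94/365 = €3,156.0822
Total = €6,795.6493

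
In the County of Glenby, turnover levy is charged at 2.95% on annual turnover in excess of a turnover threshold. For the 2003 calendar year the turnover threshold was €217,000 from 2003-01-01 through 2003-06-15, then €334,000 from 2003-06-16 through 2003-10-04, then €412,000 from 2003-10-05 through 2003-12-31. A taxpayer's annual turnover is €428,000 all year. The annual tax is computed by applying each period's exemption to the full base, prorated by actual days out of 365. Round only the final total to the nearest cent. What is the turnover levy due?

2003-01-01 to 2003-06-15: 166 days, exemption €217,000 → (€428,000 − €217,000) × 2.95% × 166/365 = €2,830.8685
2003-06-16 to 2003-10-04: 111 days, exemption €334,000 → (€428,000 − €334,000) × 2.95% × 111/365 = €843.2959
2003-10-05 to 2003-12-31: 88 days, exemption €412,000 → (€428,000 − €412,000) × 2.95% × 88/365 = €113.7973
Total = €3,787.9616

€3,787.96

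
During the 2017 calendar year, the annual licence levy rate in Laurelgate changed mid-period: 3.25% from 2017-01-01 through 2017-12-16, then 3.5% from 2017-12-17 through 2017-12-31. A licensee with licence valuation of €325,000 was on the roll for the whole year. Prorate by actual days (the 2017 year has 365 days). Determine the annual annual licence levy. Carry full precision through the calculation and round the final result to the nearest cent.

€10,595.89

2017-01-01 to 2017-12-16: 350 days at 3.25% → €325,000 × 3.25% × 350/365 = €10,128.4247
2017-12-17 to 2017-12-31: 15 days at 3.5% → €325,000 × 3.5% × 15/365 = €467.4658
Total = €10,595.8904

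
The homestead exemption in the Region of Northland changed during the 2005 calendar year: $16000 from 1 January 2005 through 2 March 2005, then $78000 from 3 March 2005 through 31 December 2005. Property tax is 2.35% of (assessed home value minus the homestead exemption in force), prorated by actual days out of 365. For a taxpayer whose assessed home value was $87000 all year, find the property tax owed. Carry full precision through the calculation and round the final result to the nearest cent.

$455.00

1 January – 2 March 2005: 61 days, exemption $16000 → ($87000 − $16000) × 2.35% × 61/365 = $278.8452
3 March – 31 December 2005: 304 days, exemption $78000 → ($87000 − $78000) × 2.35% × 304/365 = $176.1534
Total = $454.9986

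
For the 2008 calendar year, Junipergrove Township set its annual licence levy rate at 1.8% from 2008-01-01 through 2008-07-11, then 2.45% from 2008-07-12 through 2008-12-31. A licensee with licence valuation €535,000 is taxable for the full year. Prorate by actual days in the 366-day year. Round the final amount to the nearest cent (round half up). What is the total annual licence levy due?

€11,273.74

2008-01-01 to 2008-07-11: 193 days at 1.8% → €535,000 × 1.8% × 193/366 = €5,078.1148
2008-07-12 to 2008-12-31: 173 days at 2.45% → €535,000 × 2.45% × 173/366 = €6,195.6216
Total = €11,273.7363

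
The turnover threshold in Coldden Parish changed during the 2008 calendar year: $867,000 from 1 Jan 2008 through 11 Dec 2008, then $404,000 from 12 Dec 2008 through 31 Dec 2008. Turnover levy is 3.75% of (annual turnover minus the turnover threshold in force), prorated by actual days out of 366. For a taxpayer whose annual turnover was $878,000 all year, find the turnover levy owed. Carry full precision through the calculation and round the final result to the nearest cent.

$1,361.27

1 Jan – 11 Dec 2008: 346 days, exemption $867,000 → ($878,000 − $867,000) × 3.75% × 346/366 = $389.9590
12 Dec – 31 Dec 2008: 20 days, exemption $404,000 → ($878,000 − $404,000) × 3.75% × 20/366 = $971.3115
Total = $1,361.2705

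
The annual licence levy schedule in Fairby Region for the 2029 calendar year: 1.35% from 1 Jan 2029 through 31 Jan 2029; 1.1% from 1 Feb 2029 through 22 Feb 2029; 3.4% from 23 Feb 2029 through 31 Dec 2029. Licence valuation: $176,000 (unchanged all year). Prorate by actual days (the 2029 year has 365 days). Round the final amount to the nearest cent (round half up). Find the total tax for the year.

$5,433.58

1 Jan – 31 Jan 2029: 31 days at 1.35% → $176,000 × 1.35% × 31/365 = $201.7973
1 Feb – 22 Feb 2029: 22 days at 1.1% → $176,000 × 1.1% × 22/365 = $116.6904
23 Feb – 31 Dec 2029: 312 days at 3.4% → $176,000 × 3.4% × 312/365 = $5,115.0904
Total = $5,433.5781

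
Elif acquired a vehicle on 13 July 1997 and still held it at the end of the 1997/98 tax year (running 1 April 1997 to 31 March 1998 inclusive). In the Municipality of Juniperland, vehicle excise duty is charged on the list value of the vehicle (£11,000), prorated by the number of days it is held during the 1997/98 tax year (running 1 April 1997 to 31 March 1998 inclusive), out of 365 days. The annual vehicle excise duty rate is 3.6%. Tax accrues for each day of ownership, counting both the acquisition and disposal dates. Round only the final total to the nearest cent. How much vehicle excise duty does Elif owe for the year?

Days held (13 July 1997 – 31 March 1998): 262 out of 365
Tax = £11,000 × 3.6% × 262/365 = £284.2521

£284.25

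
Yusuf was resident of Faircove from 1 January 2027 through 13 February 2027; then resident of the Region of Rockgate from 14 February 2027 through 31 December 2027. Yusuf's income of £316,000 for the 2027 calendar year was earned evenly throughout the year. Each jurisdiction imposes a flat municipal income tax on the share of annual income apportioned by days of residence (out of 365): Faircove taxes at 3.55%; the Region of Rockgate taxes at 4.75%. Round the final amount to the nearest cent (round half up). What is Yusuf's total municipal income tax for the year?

£14,552.88

Faircove, 1 January – 13 February 2027: 44 days → £316,000 × 3.55% × 44/365 = £1,352.3068
The Region of Rockgate, 14 February – 31 December 2027: 321 days → £316,000 × 4.75% × 321/365 = £13,200.5753
Total = £14,552.8822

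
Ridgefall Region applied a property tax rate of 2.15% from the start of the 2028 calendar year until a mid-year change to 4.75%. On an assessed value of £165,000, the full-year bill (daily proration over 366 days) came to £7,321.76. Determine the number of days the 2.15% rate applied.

44 days

Let d = days at the first rate; then 366 − d days at the second rate.
£165,000 × [2.15%·d + 4.75%·(366−d)] / 366 = £7,321.76
Solving gives d = 44, so the new rate took effect on 14 Feb 2028.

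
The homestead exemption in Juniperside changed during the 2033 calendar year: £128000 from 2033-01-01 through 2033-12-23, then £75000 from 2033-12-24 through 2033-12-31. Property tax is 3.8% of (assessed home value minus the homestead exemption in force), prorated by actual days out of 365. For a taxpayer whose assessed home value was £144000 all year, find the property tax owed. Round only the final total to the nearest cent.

2033-01-01 to 2033-12-23: 357 days, exemption £128000 → (£144000 − £128000) × 3.8% × 357/365 = £594.6740
2033-12-24 to 2033-12-31: 8 days, exemption £75000 → (£144000 − £75000) × 3.8% × 8/365 = £57.4685
Total = £652.1425

£652.14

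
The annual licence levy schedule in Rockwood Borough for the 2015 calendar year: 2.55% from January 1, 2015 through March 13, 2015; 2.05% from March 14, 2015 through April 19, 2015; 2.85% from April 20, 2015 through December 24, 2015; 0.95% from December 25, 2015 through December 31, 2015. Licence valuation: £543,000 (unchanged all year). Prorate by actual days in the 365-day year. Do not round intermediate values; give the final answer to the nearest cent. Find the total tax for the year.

£14,515.95

January 1 – March 13, 2015: 72 days at 2.55% → £543,000 × 2.55% × 72/365 = £2,731.3644
March 14 – April 19, 2015: 37 days at 2.05% → £543,000 × 2.05% × 37/365 = £1,128.3986
April 20 – December 24, 2015: 249 days at 2.85% → £543,000 × 2.85% × 249/365 = £10,557.2589
December 25 – December 31, 2015: 7 days at 0.95% → £543,000 × 0.95% × 7/365 = £98.9301
Total = £14,515.9521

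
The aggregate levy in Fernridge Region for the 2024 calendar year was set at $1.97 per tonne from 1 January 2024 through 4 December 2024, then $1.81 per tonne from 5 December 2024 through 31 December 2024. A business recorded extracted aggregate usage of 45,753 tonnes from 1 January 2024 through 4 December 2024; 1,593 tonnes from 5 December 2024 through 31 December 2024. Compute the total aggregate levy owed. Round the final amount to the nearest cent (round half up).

1 January – 4 December 2024: 45,753 tonnes at $1.97/tonne → $90,133.41
5 December – 31 December 2024: 1,593 tonnes at $1.81/tonne → $2,883.33

$93,016.74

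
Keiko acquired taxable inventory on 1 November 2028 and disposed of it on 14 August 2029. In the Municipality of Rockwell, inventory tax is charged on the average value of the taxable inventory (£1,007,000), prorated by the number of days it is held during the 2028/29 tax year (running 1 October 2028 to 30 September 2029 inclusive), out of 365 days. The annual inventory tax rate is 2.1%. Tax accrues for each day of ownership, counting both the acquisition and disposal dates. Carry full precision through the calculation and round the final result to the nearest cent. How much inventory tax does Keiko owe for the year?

£16,627.92

Days held (1 November 2028 – 14 August 2029): 287 out of 365
Tax = £1,007,000 × 2.1% × 287/365 = £16,627.9151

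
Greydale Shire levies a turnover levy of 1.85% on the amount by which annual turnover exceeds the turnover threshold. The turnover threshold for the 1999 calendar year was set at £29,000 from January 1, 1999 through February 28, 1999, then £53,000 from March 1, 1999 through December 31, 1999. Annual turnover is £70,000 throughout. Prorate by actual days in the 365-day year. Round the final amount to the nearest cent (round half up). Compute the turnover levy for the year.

£386.27

January 1 – February 28, 1999: 59 days, exemption £29,000 → (£70,000 − £29,000) × 1.85% × 59/365 = £122.6068
March 1 – December 31, 1999: 306 days, exemption £53,000 → (£70,000 − £53,000) × 1.85% × 306/365 = £263.6630
Total = £386.2699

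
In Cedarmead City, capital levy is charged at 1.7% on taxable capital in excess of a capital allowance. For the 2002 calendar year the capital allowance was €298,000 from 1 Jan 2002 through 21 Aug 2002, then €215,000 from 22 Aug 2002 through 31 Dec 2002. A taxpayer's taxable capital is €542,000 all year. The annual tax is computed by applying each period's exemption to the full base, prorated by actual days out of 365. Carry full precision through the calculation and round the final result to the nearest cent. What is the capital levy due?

1 Jan – 21 Aug 2002: 233 days, exemption €298,000 → (€542,000 − €298,000) × 1.7% × 233/365 = €2,647.9014
22 Aug – 31 Dec 2002: 132 days, exemption €215,000 → (€542,000 − €215,000) × 1.7% × 132/365 = €2,010.3781
Total = €4,658.2795

€4,658.28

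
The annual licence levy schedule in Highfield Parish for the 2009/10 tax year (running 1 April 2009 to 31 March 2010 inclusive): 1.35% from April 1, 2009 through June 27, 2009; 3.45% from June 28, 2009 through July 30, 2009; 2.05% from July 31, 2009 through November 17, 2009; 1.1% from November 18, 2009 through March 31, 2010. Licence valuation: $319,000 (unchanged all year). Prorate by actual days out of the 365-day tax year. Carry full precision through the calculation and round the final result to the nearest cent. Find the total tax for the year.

April 1 – June 27, 2009: 88 days at 1.35% → $319,000 × 1.35% × 88/365 = $1,038.2795
June 28 – July 30, 2009: 33 days at 3.45% → $319,000 × 3.45% × 33/365 = $995.0178
July 31 – November 17, 2009: 110 days at 2.05% → $319,000 × 2.05% × 110/365 = $1,970.8082
November 18, 2009 – March 31, 2010: 134 days at 1.1% → $319,000 × 1.1% × 134/365 = $1,288.2356
Total = $5,292.3411

$5,292.34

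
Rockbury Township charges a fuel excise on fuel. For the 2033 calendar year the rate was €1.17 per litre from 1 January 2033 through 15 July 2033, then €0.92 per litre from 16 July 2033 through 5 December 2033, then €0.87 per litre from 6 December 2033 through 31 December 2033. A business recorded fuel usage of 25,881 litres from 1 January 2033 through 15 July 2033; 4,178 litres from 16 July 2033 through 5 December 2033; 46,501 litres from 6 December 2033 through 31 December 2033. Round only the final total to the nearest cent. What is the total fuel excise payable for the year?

1 January – 15 July 2033: 25,881 litres at €1.17/litre → €30280.77
16 July – 5 December 2033: 4,178 litres at €0.92/litre → €3843.76
6 December – 31 December 2033: 46,501 litres at €0.87/litre → €40455.87

€74580.40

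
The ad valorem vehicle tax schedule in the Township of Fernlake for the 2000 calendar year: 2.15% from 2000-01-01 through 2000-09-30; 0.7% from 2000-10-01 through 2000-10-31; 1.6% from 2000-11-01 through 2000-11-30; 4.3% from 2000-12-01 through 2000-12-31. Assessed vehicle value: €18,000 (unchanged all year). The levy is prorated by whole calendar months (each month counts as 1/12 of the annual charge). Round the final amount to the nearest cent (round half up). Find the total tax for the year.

€389.25

2000-01-01 to 2000-09-30: 9 months at 2.15% → €18,000 × 2.15% × 9/12 = €290.2500
2000-10-01 to 2000-10-31: 1 month at 0.7% → €18,000 × 0.7% × 1/12 = €10.5000
2000-11-01 to 2000-11-30: 1 month at 1.6% → €18,000 × 1.6% × 1/12 = €24.0000
2000-12-01 to 2000-12-31: 1 month at 4.3% → €18,000 × 4.3% × 1/12 = €64.5000
Total = €389.2500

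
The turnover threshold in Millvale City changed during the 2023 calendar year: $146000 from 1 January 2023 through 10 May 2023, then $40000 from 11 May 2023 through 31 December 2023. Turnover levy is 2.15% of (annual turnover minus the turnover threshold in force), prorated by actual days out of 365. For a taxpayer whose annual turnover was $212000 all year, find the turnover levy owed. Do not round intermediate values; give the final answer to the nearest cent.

$2886.30

1 January – 10 May 2023: 130 days, exemption $146000 → ($212000 − $146000) × 2.15% × 130/365 = $505.3973
11 May – 31 December 2023: 235 days, exemption $40000 → ($212000 − $40000) × 2.15% × 235/365 = $2380.9041
Total = $2886.3014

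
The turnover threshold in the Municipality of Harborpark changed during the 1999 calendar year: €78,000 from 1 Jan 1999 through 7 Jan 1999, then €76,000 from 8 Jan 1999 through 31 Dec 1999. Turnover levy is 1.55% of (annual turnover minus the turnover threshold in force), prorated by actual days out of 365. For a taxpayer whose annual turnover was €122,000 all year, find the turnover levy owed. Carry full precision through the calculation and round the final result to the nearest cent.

€712.41

1 Jan – 7 Jan 1999: 7 days, exemption €78,000 → (€122,000 − €78,000) × 1.55% × 7/365 = €13.0795
8 Jan – 31 Dec 1999: 358 days, exemption €76,000 → (€122,000 − €76,000) × 1.55% × 358/365 = €699.3260
Total = €712.4055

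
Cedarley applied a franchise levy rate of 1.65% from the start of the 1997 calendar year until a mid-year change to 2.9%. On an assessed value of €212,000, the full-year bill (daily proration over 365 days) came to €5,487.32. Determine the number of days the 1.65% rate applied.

91 days

Let d = days at the first rate; then 365 − d days at the second rate.
€212,000 × [1.65%·d + 2.9%·(365−d)] / 365 = €5,487.32
Solving gives d = 91, so the new rate took effect on 2 April 1997.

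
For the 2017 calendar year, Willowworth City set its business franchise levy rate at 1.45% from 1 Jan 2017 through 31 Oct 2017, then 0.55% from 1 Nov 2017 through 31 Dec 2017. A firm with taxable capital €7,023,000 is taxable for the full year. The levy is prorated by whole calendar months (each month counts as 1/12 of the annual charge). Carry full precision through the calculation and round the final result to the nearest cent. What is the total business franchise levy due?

1 Jan – 31 Oct 2017: 10 months at 1.45% → €7,023,000 × 1.45% × 10/12 = €84,861.2500
1 Nov – 31 Dec 2017: 2 months at 0.55% → €7,023,000 × 0.55% × 2/12 = €6,437.7500
Total = €91,299.0000

€91,299.00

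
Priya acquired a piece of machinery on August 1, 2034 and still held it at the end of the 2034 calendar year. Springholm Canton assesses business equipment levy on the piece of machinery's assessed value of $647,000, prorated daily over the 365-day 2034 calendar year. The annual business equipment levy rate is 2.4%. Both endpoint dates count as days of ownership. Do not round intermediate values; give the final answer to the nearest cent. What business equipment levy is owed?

$6,509.00

Days held (August 1 – December 31, 2034): 153 out of 365
Tax = $647,000 × 2.4% × 153/365 = $6,508.9973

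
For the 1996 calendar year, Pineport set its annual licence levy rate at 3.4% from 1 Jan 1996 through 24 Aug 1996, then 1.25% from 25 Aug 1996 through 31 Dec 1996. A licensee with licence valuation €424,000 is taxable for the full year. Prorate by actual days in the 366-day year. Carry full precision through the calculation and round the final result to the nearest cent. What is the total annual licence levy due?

€11,202.98

1 Jan – 24 Aug 1996: 237 days at 3.4% → €424,000 × 3.4% × 237/366 = €9,334.9508
25 Aug – 31 Dec 1996: 129 days at 1.25% → €424,000 × 1.25% × 129/366 = €1,868.0328
Total = €11,202.9836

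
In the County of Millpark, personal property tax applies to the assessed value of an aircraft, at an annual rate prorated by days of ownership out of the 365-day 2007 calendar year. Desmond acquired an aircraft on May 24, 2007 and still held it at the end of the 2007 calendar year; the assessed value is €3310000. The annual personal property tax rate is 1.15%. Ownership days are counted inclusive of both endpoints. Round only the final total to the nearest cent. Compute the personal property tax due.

€23151.86

Days held (May 24 – December 31, 2007): 222 out of 365
Tax = €3310000 × 1.15% × 222/365 = €23151.8630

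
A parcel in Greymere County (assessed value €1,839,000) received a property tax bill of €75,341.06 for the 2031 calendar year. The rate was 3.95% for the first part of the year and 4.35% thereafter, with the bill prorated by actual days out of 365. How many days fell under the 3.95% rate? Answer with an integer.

Let d = days at the first rate; then 365 − d days at the second rate.
€1,839,000 × [3.95%·d + 4.35%·(365−d)] / 365 = €75,341.06
Solving gives d = 231, so the new rate took effect on August 20, 2031.

231 days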